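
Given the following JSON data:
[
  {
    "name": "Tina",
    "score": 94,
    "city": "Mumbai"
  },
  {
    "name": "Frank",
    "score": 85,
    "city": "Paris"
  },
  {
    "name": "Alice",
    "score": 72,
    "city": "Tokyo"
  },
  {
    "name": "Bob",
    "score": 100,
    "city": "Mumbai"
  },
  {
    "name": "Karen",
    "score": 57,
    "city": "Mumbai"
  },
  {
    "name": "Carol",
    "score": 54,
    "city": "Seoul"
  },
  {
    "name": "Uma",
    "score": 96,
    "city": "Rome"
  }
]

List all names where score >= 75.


Filtering records where score >= 75:
  Tina (score=94) -> YES
  Frank (score=85) -> YES
  Alice (score=72) -> no
  Bob (score=100) -> YES
  Karen (score=57) -> no
  Carol (score=54) -> no
  Uma (score=96) -> YES


ANSWER: Tina, Frank, Bob, Uma


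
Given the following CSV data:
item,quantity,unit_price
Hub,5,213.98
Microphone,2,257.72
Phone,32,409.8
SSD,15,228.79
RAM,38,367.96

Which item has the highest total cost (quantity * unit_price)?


Computing row totals:
  Hub: 1069.9
  Microphone: 515.44
  Phone: 13113.6
  SSD: 3431.85
  RAM: 13982.48
Maximum: RAM (13982.48)

ANSWER: RAM


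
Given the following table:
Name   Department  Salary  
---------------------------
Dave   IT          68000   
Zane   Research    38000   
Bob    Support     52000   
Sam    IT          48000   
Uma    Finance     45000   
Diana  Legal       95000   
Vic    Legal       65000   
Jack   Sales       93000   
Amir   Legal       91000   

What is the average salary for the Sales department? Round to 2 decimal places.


Sales department members:
  Jack: 93000
Sum = 93000
Count = 1
Average = 93000 / 1 = 93000.00

ANSWER: 93000.00


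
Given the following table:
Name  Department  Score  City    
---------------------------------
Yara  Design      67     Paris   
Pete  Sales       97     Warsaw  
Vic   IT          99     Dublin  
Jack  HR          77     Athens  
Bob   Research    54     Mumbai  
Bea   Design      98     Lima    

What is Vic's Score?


Row 3: Vic
Score = 99

ANSWER: 99


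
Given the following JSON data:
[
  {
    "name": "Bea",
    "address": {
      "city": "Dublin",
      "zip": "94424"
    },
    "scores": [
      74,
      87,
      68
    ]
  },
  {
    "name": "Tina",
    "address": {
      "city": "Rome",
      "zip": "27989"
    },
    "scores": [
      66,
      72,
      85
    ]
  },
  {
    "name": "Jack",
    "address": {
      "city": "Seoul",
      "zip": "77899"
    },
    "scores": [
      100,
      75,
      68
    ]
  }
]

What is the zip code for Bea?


Path: records[0].address.zip
Value: 94424

ANSWER: 94424


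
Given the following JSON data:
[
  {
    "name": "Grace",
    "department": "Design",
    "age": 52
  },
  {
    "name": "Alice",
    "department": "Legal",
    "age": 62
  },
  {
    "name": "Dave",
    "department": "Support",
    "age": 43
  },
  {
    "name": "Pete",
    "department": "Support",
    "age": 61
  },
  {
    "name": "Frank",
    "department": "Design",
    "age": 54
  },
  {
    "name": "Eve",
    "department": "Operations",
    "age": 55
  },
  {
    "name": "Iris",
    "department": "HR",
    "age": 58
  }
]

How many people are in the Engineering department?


Scanning records for department = Engineering
  No matches found
Count: 0

ANSWER: 0


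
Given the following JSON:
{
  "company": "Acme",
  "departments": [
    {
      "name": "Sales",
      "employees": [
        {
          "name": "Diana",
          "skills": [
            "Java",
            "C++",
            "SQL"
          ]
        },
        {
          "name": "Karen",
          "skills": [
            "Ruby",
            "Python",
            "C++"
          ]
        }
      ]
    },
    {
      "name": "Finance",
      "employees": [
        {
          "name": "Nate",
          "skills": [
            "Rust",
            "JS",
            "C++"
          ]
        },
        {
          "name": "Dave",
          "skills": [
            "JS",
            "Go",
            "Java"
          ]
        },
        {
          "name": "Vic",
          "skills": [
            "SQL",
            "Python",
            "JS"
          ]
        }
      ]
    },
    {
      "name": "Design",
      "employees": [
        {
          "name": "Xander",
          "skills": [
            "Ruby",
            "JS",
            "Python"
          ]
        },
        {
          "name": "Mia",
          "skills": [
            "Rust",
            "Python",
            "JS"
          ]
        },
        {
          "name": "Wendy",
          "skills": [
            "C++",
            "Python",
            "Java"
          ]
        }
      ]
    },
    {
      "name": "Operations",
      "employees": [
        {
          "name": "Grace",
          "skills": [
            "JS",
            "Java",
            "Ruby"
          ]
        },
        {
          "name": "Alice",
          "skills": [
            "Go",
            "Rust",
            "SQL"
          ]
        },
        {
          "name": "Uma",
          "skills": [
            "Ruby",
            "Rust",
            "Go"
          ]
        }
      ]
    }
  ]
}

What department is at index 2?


Path: departments[2].name
Value: Design

ANSWER: Design


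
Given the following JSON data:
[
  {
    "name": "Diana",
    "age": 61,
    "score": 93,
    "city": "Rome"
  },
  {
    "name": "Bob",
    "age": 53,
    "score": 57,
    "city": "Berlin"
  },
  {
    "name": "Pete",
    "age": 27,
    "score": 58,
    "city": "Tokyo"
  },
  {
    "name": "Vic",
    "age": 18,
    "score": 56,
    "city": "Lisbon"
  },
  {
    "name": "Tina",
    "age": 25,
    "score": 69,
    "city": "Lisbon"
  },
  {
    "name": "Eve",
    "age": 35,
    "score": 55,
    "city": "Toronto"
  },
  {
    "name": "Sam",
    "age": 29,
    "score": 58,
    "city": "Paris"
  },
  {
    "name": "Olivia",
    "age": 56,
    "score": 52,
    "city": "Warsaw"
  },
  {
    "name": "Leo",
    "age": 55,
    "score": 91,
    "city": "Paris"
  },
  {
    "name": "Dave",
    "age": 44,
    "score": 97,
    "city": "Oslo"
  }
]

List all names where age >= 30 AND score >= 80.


Checking both conditions:
  Diana (age=61, score=93) -> YES
  Bob (age=53, score=57) -> no
  Pete (age=27, score=58) -> no
  Vic (age=18, score=56) -> no
  Tina (age=25, score=69) -> no
  Eve (age=35, score=55) -> no
  Sam (age=29, score=58) -> no
  Olivia (age=56, score=52) -> no
  Leo (age=55, score=91) -> YES
  Dave (age=44, score=97) -> YES


ANSWER: Diana, Leo, Dave


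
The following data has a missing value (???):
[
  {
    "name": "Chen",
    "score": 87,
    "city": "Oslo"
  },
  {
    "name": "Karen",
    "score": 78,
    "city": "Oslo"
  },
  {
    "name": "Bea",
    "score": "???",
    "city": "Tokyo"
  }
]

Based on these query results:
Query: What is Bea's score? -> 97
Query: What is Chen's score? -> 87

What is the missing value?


The missing value is Bea's score
From query: Bea's score = 97

ANSWER: 97


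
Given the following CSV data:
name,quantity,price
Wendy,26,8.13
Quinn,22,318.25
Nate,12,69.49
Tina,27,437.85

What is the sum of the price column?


Values in 'price' column:
  Row 1: 8.13
  Row 2: 318.25
  Row 3: 69.49
  Row 4: 437.85
Sum = 8.13 + 318.25 + 69.49 + 437.85 = 833.72

ANSWER: 833.72


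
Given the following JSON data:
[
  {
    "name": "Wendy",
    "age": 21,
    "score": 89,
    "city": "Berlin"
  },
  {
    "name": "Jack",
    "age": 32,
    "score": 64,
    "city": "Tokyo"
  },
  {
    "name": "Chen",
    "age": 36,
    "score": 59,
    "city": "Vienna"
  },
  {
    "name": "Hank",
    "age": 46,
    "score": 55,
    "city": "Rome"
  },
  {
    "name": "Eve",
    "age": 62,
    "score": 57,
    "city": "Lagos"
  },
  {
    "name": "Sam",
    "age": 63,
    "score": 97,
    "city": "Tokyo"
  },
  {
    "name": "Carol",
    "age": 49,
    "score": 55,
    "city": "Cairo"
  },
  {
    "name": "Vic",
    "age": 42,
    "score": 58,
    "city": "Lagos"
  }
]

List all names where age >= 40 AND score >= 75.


Checking both conditions:
  Wendy (age=21, score=89) -> no
  Jack (age=32, score=64) -> no
  Chen (age=36, score=59) -> no
  Hank (age=46, score=55) -> no
  Eve (age=62, score=57) -> no
  Sam (age=63, score=97) -> YES
  Carol (age=49, score=55) -> no
  Vic (age=42, score=58) -> no


ANSWER: Sam


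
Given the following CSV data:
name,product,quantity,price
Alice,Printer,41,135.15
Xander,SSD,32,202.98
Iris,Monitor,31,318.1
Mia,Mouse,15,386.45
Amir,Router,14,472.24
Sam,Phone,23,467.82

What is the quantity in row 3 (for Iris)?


Row 3: Iris
Column 'quantity' = 31

ANSWER: 31


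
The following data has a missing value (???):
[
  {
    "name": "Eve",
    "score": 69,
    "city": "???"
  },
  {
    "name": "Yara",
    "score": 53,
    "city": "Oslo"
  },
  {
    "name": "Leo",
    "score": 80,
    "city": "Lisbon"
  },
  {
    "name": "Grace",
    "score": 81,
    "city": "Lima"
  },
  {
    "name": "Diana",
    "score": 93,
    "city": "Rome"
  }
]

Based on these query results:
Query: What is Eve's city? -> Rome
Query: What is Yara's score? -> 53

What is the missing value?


The missing value is Eve's city
From query: Eve's city = Rome

ANSWER: Rome


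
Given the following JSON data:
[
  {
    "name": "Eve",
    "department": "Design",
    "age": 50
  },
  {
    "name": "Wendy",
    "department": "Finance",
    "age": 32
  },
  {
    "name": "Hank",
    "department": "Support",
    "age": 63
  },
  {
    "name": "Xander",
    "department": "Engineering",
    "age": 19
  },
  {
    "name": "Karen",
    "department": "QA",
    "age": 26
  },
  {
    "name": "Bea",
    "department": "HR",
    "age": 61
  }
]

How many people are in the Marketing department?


Scanning records for department = Marketing
  No matches found
Count: 0

ANSWER: 0


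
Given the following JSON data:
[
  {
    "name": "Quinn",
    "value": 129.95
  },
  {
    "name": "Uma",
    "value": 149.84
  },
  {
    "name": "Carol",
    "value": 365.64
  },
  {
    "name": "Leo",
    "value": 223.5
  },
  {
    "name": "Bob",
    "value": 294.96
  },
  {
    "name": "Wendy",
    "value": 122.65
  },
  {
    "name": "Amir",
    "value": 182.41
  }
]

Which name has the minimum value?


Comparing values:
  Quinn: 129.95
  Uma: 149.84
  Carol: 365.64
  Leo: 223.5
  Bob: 294.96
  Wendy: 122.65
  Amir: 182.41
Minimum: Wendy (122.65)

ANSWER: Wendy


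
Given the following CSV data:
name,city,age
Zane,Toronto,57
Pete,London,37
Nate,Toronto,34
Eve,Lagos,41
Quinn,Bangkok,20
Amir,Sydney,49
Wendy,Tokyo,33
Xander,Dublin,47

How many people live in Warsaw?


Scanning city column for 'Warsaw':
Total matches: 0

ANSWER: 0


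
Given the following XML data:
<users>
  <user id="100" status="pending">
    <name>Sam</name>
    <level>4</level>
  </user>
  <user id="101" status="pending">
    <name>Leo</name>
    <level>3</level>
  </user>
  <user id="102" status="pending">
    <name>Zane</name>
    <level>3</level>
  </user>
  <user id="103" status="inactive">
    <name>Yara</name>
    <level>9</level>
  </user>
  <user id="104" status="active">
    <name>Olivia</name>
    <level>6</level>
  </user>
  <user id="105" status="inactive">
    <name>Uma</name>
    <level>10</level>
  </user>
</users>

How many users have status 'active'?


Counting users with status='active':
  Olivia (id=104) -> MATCH
Count: 1

ANSWER: 1


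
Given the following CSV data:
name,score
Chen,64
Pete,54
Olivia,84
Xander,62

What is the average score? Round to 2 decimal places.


Scores: 64, 54, 84, 62
Sum = 264
Count = 4
Average = 264 / 4 = 66.00

ANSWER: 66.00


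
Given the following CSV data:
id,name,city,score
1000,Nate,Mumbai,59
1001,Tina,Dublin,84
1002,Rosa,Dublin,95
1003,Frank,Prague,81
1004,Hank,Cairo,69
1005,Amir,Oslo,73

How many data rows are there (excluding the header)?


Counting rows (excluding header):
Header: id,name,city,score
Data rows: 6

ANSWER: 6


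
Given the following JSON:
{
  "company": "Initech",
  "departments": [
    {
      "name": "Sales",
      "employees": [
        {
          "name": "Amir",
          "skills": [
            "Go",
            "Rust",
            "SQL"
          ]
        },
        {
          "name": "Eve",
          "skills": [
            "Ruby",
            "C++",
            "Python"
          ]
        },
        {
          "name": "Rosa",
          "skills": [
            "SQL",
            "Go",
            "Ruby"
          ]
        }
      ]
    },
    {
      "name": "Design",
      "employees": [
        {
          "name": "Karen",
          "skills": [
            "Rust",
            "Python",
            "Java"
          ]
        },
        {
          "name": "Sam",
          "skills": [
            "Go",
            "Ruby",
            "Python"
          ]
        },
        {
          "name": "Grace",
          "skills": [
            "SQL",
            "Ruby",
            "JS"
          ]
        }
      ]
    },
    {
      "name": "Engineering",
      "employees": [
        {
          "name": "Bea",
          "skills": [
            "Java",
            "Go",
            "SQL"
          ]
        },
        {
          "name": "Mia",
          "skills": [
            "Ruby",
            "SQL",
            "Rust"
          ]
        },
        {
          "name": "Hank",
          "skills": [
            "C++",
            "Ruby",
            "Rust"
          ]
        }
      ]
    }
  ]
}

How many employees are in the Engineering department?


Path: departments[2].employees
Count: 3

ANSWER: 3


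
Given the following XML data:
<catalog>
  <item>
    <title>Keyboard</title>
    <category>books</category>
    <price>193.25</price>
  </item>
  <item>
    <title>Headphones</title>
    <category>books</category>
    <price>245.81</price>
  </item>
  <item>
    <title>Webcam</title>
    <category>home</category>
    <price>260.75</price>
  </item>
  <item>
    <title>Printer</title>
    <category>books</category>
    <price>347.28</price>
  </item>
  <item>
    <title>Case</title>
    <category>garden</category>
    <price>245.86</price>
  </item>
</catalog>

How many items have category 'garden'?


Scanning <item> elements for <category>garden</category>:
  Item 5: Case -> MATCH
Count: 1

ANSWER: 1


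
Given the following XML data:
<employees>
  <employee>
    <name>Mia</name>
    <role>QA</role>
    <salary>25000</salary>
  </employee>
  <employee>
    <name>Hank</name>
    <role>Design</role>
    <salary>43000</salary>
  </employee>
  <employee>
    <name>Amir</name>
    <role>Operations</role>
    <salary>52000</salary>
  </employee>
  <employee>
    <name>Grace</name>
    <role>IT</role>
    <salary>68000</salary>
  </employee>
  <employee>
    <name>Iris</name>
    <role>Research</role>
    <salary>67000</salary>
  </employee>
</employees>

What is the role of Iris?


Searching for <employee> with <name>Iris</name>
Found at position 5
<role>Research</role>

ANSWER: Research


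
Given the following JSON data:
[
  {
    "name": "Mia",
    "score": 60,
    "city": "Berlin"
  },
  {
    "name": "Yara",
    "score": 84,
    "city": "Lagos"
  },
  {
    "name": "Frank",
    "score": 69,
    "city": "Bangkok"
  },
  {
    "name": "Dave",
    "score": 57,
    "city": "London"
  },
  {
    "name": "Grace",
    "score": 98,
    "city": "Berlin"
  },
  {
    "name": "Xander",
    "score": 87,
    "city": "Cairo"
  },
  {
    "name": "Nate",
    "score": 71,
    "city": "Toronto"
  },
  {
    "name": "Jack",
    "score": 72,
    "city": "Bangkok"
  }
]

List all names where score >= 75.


Filtering records where score >= 75:
  Mia (score=60) -> no
  Yara (score=84) -> YES
  Frank (score=69) -> no
  Dave (score=57) -> no
  Grace (score=98) -> YES
  Xander (score=87) -> YES
  Nate (score=71) -> no
  Jack (score=72) -> no


ANSWER: Yara, Grace, Xander


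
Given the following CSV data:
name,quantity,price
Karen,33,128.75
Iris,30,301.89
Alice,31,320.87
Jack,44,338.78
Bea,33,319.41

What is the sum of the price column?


Values in 'price' column:
  Row 1: 128.75
  Row 2: 301.89
  Row 3: 320.87
  Row 4: 338.78
  Row 5: 319.41
Sum = 128.75 + 301.89 + 320.87 + 338.78 + 319.41 = 1409.7

ANSWER: 1409.7


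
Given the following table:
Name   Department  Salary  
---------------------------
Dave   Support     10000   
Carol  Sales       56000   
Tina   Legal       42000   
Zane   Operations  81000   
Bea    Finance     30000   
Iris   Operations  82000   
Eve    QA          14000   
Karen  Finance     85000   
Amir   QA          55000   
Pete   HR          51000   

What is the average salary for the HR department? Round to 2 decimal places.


HR department members:
  Pete: 51000
Sum = 51000
Count = 1
Average = 51000 / 1 = 51000.00

ANSWER: 51000.00


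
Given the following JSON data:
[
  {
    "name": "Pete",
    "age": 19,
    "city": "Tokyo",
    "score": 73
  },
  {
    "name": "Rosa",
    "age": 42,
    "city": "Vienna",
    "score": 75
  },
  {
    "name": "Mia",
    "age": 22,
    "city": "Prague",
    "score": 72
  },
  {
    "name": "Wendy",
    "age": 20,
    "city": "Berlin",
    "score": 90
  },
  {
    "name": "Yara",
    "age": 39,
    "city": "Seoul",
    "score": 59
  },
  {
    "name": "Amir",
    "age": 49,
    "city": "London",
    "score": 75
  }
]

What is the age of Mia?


Looking up record where name = Mia
Record index: 2
Field 'age' = 22

ANSWER: 22


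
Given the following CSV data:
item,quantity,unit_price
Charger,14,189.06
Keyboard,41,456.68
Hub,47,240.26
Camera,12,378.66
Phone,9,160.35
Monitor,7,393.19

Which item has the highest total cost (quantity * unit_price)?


Computing row totals:
  Charger: 2646.84
  Keyboard: 18723.88
  Hub: 11292.22
  Camera: 4543.92
  Phone: 1443.15
  Monitor: 2752.33
Maximum: Keyboard (18723.88)

ANSWER: Keyboard


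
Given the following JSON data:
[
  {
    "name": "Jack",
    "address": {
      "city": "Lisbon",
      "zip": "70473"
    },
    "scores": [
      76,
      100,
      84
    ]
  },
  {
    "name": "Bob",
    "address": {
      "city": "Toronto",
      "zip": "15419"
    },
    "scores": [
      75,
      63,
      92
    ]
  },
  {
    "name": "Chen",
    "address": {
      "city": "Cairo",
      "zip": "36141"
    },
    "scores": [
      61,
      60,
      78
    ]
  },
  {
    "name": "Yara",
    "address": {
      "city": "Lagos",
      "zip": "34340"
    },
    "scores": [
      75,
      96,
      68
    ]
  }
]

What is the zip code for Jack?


Path: records[0].address.zip
Value: 70473

ANSWER: 70473


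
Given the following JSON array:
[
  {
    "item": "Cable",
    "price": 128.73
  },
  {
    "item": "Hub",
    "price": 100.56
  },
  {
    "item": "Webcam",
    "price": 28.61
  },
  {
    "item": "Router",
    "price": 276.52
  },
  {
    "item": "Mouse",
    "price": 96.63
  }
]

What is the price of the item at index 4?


Array index 4 -> Mouse
price = 96.63

ANSWER: 96.63


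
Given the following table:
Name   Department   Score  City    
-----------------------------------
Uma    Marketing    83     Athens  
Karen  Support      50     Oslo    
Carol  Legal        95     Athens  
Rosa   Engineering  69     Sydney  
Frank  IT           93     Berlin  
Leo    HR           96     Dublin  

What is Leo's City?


Row 6: Leo
City = Dublin

ANSWER: Dublin


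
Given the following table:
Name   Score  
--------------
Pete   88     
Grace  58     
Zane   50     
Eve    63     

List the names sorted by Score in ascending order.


Sorting by Score (ascending):
  Zane: 50
  Grace: 58
  Eve: 63
  Pete: 88


ANSWER: Zane, Grace, Eve, Pete


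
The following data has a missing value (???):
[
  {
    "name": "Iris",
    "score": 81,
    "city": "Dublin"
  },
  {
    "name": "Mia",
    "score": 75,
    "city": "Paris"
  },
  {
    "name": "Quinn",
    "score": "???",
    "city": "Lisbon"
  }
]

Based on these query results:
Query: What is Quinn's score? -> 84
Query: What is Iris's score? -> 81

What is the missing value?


The missing value is Quinn's score
From query: Quinn's score = 84

ANSWER: 84


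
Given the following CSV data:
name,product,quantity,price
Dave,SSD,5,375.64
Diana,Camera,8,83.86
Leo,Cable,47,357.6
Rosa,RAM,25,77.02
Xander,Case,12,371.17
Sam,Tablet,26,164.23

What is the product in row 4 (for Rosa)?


Row 4: Rosa
Column 'product' = RAM

ANSWER: RAM


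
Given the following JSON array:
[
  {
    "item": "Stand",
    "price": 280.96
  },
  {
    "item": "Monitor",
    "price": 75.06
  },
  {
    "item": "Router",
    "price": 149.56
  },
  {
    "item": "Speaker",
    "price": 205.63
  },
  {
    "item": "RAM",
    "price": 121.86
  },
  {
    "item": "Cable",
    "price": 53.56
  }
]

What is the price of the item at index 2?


Array index 2 -> Router
price = 149.56

ANSWER: 149.56


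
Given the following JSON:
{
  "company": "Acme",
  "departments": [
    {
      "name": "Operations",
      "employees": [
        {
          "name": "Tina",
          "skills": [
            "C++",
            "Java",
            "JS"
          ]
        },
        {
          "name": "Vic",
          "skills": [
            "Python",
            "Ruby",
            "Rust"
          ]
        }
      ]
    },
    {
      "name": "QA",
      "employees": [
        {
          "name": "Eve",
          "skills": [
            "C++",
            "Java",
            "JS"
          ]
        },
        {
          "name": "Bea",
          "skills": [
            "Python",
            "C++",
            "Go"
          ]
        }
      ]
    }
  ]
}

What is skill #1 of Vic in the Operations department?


Path: departments[0].employees[1].skills[0]
Value: Python

ANSWER: Python


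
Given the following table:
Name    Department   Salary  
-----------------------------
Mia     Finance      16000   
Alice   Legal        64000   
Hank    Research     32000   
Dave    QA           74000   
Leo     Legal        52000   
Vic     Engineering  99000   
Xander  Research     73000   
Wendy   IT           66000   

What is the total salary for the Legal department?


Legal department members:
  Alice: 64000
  Leo: 52000
Total = 64000 + 52000 = 116000

ANSWER: 116000


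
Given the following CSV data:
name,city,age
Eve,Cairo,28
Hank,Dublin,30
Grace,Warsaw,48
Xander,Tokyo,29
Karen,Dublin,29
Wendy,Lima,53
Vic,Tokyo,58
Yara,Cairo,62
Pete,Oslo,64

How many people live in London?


Scanning city column for 'London':
Total matches: 0

ANSWER: 0


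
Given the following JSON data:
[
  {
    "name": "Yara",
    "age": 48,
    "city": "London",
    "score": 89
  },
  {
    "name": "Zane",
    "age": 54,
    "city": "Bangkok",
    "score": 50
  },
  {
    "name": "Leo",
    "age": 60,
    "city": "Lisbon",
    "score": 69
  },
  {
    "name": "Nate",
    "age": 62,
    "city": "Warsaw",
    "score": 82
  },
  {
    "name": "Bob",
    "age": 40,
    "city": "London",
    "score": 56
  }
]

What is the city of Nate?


Looking up record where name = Nate
Record index: 3
Field 'city' = Warsaw

ANSWER: Warsaw


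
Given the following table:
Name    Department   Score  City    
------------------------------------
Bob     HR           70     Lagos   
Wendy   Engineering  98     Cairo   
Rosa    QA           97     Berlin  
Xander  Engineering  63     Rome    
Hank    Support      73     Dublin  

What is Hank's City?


Row 5: Hank
City = Dublin

ANSWER: Dublin


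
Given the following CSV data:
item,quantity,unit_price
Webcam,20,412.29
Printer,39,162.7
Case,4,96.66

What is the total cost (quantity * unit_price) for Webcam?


Row: Webcam
quantity = 20
unit_price = 412.29
total = 20 * 412.29 = 8245.8

ANSWER: 8245.8


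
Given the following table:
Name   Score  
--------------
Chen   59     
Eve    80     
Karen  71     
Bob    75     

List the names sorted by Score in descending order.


Sorting by Score (descending):
  Eve: 80
  Bob: 75
  Karen: 71
  Chen: 59


ANSWER: Eve, Bob, Karen, Chen


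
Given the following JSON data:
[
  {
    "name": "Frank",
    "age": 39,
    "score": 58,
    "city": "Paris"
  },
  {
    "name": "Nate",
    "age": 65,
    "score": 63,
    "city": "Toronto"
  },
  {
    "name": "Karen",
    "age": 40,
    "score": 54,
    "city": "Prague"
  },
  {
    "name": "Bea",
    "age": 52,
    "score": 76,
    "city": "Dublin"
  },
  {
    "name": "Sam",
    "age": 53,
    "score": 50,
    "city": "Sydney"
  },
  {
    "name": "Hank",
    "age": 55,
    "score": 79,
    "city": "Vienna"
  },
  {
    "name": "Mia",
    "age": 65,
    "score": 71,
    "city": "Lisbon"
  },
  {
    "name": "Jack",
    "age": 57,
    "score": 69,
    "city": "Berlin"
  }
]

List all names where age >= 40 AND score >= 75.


Checking both conditions:
  Frank (age=39, score=58) -> no
  Nate (age=65, score=63) -> no
  Karen (age=40, score=54) -> no
  Bea (age=52, score=76) -> YES
  Sam (age=53, score=50) -> no
  Hank (age=55, score=79) -> YES
  Mia (age=65, score=71) -> no
  Jack (age=57, score=69) -> no


ANSWER: Bea, Hank


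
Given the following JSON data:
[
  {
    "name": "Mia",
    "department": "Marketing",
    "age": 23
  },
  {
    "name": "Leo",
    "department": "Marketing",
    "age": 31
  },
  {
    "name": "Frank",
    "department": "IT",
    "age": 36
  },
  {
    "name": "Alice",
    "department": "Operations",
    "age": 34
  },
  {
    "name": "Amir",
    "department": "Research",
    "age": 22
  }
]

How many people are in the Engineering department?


Scanning records for department = Engineering
  No matches found
Count: 0

ANSWER: 0


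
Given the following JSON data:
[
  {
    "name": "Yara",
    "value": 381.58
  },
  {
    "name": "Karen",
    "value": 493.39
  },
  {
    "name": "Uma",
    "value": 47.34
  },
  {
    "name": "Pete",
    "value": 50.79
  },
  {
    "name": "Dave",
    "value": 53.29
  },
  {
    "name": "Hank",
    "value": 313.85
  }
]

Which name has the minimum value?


Comparing values:
  Yara: 381.58
  Karen: 493.39
  Uma: 47.34
  Pete: 50.79
  Dave: 53.29
  Hank: 313.85
Minimum: Uma (47.34)

ANSWER: Uma


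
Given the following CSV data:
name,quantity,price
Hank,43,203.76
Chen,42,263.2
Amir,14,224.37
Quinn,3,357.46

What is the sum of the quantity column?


Values in 'quantity' column:
  Row 1: 43
  Row 2: 42
  Row 3: 14
  Row 4: 3
Sum = 43 + 42 + 14 + 3 = 102

ANSWER: 102


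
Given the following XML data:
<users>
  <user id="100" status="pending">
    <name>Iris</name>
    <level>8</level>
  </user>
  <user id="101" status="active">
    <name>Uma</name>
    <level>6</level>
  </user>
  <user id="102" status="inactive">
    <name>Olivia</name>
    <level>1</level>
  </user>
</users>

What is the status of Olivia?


Finding user with name = Olivia
user id="102" status="inactive"

ANSWER: inactive


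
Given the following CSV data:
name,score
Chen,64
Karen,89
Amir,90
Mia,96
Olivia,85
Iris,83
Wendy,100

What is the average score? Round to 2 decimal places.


Scores: 64, 89, 90, 96, 85, 83, 100
Sum = 607
Count = 7
Average = 607 / 7 = 86.71

ANSWER: 86.71


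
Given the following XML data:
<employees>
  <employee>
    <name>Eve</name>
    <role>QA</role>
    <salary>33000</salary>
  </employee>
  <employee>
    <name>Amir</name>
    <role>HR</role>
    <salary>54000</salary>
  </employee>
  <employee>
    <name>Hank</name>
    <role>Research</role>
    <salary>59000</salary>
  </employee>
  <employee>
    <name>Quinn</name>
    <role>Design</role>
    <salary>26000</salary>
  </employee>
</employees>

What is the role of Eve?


Searching for <employee> with <name>Eve</name>
Found at position 1
<role>QA</role>

ANSWER: QA


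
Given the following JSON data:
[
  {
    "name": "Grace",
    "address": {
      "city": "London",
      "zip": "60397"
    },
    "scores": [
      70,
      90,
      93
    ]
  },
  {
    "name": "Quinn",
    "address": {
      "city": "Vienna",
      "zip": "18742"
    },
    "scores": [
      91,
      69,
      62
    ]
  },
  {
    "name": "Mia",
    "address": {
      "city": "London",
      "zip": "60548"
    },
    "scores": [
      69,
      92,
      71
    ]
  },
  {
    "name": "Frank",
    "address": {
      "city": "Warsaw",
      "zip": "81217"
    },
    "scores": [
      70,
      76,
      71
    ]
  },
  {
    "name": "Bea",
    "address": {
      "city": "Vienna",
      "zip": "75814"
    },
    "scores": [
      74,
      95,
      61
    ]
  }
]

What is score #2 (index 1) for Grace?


Path: records[0].scores[1]
Value: 90

ANSWER: 90


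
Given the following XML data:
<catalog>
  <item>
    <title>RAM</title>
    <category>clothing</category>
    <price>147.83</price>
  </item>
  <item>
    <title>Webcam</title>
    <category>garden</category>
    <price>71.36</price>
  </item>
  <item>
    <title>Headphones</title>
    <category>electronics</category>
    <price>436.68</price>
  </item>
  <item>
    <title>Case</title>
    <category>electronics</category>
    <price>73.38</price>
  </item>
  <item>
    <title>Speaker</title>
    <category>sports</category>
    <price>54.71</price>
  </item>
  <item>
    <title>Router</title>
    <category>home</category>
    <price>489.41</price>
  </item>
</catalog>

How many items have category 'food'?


Scanning <item> elements for <category>food</category>:
Count: 0

ANSWER: 0


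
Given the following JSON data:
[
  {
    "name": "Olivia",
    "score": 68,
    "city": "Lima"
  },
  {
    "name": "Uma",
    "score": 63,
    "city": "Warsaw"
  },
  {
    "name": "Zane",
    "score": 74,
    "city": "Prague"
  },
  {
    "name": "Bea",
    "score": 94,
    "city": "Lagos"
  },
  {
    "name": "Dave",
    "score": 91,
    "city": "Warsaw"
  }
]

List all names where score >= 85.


Filtering records where score >= 85:
  Olivia (score=68) -> no
  Uma (score=63) -> no
  Zane (score=74) -> no
  Bea (score=94) -> YES
  Dave (score=91) -> YES


ANSWER: Bea, Dave


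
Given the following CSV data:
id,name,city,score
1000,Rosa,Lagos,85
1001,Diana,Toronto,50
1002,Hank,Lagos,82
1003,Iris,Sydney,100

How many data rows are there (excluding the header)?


Counting rows (excluding header):
Header: id,name,city,score
Data rows: 4

ANSWER: 4


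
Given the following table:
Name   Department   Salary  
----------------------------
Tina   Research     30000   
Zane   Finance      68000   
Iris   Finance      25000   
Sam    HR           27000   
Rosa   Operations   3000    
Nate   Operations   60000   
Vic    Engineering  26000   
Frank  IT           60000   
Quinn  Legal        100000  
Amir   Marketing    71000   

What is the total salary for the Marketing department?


Marketing department members:
  Amir: 71000
Total = 71000 = 71000

ANSWER: 71000


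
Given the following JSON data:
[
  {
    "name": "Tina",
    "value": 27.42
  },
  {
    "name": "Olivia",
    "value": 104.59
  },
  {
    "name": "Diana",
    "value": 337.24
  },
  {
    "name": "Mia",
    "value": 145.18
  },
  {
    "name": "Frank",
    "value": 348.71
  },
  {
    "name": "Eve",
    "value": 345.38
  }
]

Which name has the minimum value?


Comparing values:
  Tina: 27.42
  Olivia: 104.59
  Diana: 337.24
  Mia: 145.18
  Frank: 348.71
  Eve: 345.38
Minimum: Tina (27.42)

ANSWER: Tina


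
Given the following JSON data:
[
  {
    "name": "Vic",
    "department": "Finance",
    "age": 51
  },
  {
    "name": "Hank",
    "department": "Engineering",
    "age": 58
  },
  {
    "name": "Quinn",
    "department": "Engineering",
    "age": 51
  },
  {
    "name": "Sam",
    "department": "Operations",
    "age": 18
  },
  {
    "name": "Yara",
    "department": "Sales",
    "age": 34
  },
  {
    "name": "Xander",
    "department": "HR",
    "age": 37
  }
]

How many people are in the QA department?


Scanning records for department = QA
  No matches found
Count: 0

ANSWER: 0


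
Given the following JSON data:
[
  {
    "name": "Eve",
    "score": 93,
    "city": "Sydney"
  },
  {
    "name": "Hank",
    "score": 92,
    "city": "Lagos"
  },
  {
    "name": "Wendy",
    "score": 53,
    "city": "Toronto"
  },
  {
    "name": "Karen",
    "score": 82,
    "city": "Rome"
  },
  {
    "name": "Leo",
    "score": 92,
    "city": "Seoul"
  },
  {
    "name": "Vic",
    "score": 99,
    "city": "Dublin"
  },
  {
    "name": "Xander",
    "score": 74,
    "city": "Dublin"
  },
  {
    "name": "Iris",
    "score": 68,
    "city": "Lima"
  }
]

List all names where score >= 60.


Filtering records where score >= 60:
  Eve (score=93) -> YES
  Hank (score=92) -> YES
  Wendy (score=53) -> no
  Karen (score=82) -> YES
  Leo (score=92) -> YES
  Vic (score=99) -> YES
  Xander (score=74) -> YES
  Iris (score=68) -> YES


ANSWER: Eve, Hank, Karen, Leo, Vic, Xander, Iris


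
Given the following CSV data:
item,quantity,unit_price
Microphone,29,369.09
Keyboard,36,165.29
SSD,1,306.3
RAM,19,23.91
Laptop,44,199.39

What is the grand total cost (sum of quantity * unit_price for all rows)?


Computing row totals:
  Microphone: 29 * 369.09 = 10703.61
  Keyboard: 36 * 165.29 = 5950.44
  SSD: 1 * 306.3 = 306.3
  RAM: 19 * 23.91 = 454.29
  Laptop: 44 * 199.39 = 8773.16
Grand total = 10703.61 + 5950.44 + 306.3 + 454.29 + 8773.16 = 26187.8

ANSWER: 26187.8


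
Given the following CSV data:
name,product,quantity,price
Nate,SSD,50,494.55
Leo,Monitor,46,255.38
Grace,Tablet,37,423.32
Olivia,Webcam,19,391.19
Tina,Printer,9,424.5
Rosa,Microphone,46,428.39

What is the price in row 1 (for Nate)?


Row 1: Nate
Column 'price' = 494.55

ANSWER: 494.55


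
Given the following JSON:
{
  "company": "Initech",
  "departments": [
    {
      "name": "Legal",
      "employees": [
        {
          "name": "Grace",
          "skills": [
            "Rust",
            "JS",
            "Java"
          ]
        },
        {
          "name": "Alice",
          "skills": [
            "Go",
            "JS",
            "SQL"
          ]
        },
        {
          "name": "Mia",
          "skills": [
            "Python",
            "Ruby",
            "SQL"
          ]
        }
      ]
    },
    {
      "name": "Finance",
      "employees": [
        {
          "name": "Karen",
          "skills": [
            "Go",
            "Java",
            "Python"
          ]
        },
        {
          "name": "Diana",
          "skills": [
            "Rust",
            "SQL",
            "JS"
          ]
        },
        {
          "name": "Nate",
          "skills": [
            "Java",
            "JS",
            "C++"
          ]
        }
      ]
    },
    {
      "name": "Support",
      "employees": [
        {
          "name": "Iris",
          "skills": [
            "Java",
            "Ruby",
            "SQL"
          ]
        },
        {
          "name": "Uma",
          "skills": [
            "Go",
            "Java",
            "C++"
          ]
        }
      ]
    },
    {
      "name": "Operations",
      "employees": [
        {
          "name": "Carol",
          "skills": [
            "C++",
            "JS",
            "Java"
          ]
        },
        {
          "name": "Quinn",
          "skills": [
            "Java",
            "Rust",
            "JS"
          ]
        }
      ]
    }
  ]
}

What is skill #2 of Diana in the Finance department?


Path: departments[1].employees[1].skills[1]
Value: SQL

ANSWER: SQL


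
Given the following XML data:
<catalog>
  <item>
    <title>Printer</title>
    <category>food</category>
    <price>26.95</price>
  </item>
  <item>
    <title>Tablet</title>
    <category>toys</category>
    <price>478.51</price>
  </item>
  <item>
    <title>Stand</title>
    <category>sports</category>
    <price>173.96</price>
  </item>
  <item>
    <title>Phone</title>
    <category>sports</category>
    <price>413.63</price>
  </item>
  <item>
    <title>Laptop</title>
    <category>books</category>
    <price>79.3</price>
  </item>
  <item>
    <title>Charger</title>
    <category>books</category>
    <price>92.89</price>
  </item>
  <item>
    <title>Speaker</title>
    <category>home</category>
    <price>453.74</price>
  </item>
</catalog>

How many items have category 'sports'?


Scanning <item> elements for <category>sports</category>:
  Item 3: Stand -> MATCH
  Item 4: Phone -> MATCH
Count: 2

ANSWER: 2


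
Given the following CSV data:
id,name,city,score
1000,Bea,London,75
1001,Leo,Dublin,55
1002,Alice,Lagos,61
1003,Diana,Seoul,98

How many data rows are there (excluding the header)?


Counting rows (excluding header):
Header: id,name,city,score
Data rows: 4

ANSWER: 4


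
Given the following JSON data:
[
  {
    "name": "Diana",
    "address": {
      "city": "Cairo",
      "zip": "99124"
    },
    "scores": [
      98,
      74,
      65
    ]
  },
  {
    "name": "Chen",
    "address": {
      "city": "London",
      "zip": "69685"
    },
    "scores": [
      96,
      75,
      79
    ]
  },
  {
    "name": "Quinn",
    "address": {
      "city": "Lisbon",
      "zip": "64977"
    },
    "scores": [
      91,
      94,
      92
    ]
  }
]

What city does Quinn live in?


Path: records[2].address.city
Value: Lisbon

ANSWER: Lisbon


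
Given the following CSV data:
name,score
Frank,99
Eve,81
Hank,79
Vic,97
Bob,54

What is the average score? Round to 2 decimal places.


Scores: 99, 81, 79, 97, 54
Sum = 410
Count = 5
Average = 410 / 5 = 82.00

ANSWER: 82.00


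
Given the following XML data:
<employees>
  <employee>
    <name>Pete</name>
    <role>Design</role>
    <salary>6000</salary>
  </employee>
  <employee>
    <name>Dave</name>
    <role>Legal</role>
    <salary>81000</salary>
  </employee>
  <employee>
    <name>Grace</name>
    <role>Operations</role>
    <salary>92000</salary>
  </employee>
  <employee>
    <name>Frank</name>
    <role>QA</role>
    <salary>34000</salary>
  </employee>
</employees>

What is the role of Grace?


Searching for <employee> with <name>Grace</name>
Found at position 3
<role>Operations</role>

ANSWER: Operations


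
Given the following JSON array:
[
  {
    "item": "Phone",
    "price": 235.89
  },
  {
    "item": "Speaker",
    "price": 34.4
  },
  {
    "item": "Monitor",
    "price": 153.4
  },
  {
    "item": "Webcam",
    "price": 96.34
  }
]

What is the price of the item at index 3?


Array index 3 -> Webcam
price = 96.34

ANSWER: 96.34


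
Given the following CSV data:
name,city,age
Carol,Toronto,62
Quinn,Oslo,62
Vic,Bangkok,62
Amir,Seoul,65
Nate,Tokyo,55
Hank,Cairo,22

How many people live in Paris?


Scanning city column for 'Paris':
Total matches: 0

ANSWER: 0


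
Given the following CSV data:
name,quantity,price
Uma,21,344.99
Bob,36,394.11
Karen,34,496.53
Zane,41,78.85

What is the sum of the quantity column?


Values in 'quantity' column:
  Row 1: 21
  Row 2: 36
  Row 3: 34
  Row 4: 41
Sum = 21 + 36 + 34 + 41 = 132

ANSWER: 132


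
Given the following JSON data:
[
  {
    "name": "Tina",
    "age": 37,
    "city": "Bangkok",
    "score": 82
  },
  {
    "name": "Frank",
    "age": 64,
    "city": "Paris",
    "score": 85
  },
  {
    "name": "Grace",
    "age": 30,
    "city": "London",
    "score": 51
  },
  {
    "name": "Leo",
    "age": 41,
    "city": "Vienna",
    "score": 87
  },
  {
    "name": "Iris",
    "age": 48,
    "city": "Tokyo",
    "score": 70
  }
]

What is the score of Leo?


Looking up record where name = Leo
Record index: 3
Field 'score' = 87

ANSWER: 87


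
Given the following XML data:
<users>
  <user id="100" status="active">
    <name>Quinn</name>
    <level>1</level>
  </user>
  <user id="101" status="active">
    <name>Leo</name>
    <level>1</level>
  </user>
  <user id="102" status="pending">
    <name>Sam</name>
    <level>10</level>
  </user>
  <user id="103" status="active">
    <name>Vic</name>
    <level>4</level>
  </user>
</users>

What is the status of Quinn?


Finding user with name = Quinn
user id="100" status="active"

ANSWER: active


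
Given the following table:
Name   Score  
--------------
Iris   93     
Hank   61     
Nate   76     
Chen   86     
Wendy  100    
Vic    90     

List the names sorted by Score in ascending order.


Sorting by Score (ascending):
  Hank: 61
  Nate: 76
  Chen: 86
  Vic: 90
  Iris: 93
  Wendy: 100


ANSWER: Hank, Nate, Chen, Vic, Iris, Wendy


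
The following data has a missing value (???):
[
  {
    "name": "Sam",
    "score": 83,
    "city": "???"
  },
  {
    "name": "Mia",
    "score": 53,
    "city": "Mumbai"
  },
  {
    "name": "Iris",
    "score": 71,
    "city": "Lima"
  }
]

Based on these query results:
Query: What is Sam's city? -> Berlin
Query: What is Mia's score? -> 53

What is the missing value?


The missing value is Sam's city
From query: Sam's city = Berlin

ANSWER: Berlin
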